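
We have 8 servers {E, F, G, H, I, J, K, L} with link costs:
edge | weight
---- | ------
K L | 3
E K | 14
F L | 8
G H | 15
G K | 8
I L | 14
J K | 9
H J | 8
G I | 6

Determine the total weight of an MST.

Sort edges by weight, then run Kruskal:
K L (3): add — endpoints in different components.
G I (6): add — endpoints in different components.
F L (8): add — endpoints in different components.
G K (8): add — endpoints in different components.
H J (8): add — endpoints in different components.
J K (9): add — endpoints in different components.
E K (14): add — endpoints in different components.
MST edges: K L, G I, F L, G K, H J, J K, E K; total weight 3+6+8+8+8+9+14 = 56.

56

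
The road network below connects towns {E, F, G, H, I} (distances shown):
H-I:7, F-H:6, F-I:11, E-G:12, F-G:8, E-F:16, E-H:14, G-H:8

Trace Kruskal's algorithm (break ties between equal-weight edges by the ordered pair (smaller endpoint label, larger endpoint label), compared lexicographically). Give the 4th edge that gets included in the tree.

E-G

Sort edges by weight, then run Kruskal:
F-H (6): add. Components now {E} {F,H} {G} {I}
H-I (7): add. Components now {E} {F,H,I} {G}
F-G (8): add. Components now {E} {F,G,H,I}
G-H (8): skip — G and H already connected.
F-I (11): skip — F and I already connected.
E-G (12): add. Components now {E,F,G,H,I}
The 4th edge added is E-G.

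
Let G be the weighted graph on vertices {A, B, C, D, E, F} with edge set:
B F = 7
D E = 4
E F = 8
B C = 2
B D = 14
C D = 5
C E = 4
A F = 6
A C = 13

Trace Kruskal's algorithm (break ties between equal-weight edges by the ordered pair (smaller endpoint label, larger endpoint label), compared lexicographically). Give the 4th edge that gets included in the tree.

Sort edges by weight, then run Kruskal:
B C (2): add. Components now {A} {B,C} {D} {E} {F}
C E (4): add. Components now {A} {B,C,E} {D} {F}
D E (4): add. Components now {A} {B,C,D,E} {F}
C D (5): skip — C and D already connected.
A F (6): add. Components now {A,F} {B,C,D,E}
B F (7): add. Components now {A,B,C,D,E,F}
The 4th edge added is A F.

A-F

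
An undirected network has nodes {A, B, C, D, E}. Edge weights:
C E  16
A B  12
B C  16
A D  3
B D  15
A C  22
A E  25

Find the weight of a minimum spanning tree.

47

Grow the tree from C using Prim:
Step 1: frontier [B C 16, C E 16, A C 22] → take B C (16); add B.
Step 2: frontier [A B 12, B D 15, C E 16, A C 22] → take A B (12); add A.
Step 3: frontier [A D 3, A E 25, B D 15, C E 16] → take A D (3); add D.
Step 4: frontier [A E 25, C E 16] → take C E (16); add E.
MST edges: B C, A B, A D, C E; total weight 16+12+3+16 = 47.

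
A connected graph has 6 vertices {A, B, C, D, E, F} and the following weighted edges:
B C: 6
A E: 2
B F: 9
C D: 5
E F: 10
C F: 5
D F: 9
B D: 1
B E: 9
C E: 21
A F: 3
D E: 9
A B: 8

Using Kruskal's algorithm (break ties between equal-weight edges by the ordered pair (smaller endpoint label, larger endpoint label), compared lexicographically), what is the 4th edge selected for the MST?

Kruskal's algorithm — process edges by increasing weight (ties by edge label):
B D (1): add — endpoints in different components.
A E (2): add — endpoints in different components.
A F (3): add — endpoints in different components.
C D (5): add — endpoints in different components.
C F (5): add — endpoints in different components.
The 4th edge added is C D.

C-D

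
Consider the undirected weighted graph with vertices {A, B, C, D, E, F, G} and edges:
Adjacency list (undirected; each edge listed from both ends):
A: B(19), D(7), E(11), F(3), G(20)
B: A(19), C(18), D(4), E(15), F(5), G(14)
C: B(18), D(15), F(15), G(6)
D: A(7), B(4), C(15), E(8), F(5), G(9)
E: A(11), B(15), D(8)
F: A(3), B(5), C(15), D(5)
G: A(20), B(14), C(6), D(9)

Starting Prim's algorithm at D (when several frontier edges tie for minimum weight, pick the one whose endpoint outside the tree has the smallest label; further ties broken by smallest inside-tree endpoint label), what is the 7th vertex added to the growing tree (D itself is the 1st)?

C

Grow the tree from D using Prim:
Step 1: cheapest edge leaving the tree is B–D (4); add B.
Step 2: cheapest edge leaving the tree is B–F (5); add F.
Step 3: cheapest edge leaving the tree is A–F (3); add A.
Step 4: cheapest edge leaving the tree is D–E (8); add E.
Step 5: cheapest edge leaving the tree is D–G (9); add G.
Step 6: cheapest edge leaving the tree is C–G (6); add C.
Vertex order: D, B, F, A, E, G, C. The 7th vertex is C.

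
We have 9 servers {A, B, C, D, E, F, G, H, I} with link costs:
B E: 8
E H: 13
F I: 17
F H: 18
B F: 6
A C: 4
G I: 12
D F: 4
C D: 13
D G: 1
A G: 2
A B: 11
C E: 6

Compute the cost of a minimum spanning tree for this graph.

48

Sort edges by weight, then run Kruskal:
D G (1): add — endpoints in different components.
A G (2): add — endpoints in different components.
A C (4): add — endpoints in different components.
D F (4): add — endpoints in different components.
B F (6): add — endpoints in different components.
C E (6): add — endpoints in different components.
B E (8): skip — B and E already connected.
A B (11): skip — A and B already connected.
G I (12): add — endpoints in different components.
C D (13): skip — C and D already connected.
E H (13): add — endpoints in different components.
MST edges: D G, A G, A C, D F, B F, C E, G I, E H; total weight 1+2+4+4+6+6+12+13 = 48.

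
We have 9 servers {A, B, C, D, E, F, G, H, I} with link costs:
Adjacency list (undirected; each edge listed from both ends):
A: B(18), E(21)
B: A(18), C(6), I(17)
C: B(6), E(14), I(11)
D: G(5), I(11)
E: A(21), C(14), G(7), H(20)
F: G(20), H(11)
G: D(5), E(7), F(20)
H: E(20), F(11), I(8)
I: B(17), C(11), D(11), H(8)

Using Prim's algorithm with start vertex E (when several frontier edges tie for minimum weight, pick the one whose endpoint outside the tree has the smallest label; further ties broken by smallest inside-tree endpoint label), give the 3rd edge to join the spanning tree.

D-I

Grow the tree from E using Prim:
Step 1: frontier [E—G 7, C—E 14, E—H 20, A—E 21] → take E—G (7); add G.
Step 2: frontier [C—E 14, E—H 20, A—E 21, D—G 5, F—G 20] → take D—G (5); add D.
Step 3: frontier [D—I 11, C—E 14, E—H 20, A—E 21, F—G 20] → take D—I (11); add I.
Step 4: frontier [C—E 14, E—H 20, A—E 21, F—G 20, H—I 8, C—I 11, B—I 17] → take H—I (8); add H.
Step 5: frontier [C—E 14, A—E 21, F—G 20, F—H 11, C—I 11, B—I 17] → take C—I (11); add C.
Step 6: frontier [B—C 6, A—E 21, F—G 20, F—H 11, B—I 17] → take B—C (6); add B.
Step 7: frontier [A—B 18, A—E 21, F—G 20, F—H 11] → take F—H (11); add F.
Step 8: frontier [A—B 18, A—E 21] → take A—B (18); add A.
The 3rd edge added is D—I.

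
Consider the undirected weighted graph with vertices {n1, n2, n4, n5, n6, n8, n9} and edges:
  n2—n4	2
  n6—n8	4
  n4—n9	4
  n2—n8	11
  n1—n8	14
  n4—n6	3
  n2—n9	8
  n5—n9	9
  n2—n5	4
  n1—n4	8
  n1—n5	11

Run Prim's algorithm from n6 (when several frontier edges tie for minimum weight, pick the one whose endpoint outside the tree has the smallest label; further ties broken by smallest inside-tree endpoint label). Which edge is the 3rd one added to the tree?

Grow the tree from n6 using Prim:
Step 1: cheapest edge leaving the tree is n4—n6 (3); add n4.
Step 2: cheapest edge leaving the tree is n2—n4 (2); add n2.
Step 3: cheapest edge leaving the tree is n2—n5 (4); add n5.
Step 4: cheapest edge leaving the tree is n6—n8 (4); add n8.
Step 5: cheapest edge leaving the tree is n4—n9 (4); add n9.
Step 6: cheapest edge leaving the tree is n1—n4 (8); add n1.
The 3rd edge added is n2—n5.

n2-n5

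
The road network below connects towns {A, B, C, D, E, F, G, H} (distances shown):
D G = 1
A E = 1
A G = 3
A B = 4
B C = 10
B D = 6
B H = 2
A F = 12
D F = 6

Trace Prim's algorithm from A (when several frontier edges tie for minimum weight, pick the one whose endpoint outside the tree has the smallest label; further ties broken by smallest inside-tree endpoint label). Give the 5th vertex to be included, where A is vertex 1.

B

Prim, starting at A.
Step 1: cheapest edge leaving the tree is A E (1); add E.
Step 2: cheapest edge leaving the tree is A G (3); add G.
Step 3: cheapest edge leaving the tree is D G (1); add D.
Step 4: cheapest edge leaving the tree is A B (4); add B.
Step 5: cheapest edge leaving the tree is B H (2); add H.
Step 6: cheapest edge leaving the tree is D F (6); add F.
Step 7: cheapest edge leaving the tree is B C (10); add C.
Vertex order: A, E, G, D, B, H, F, C. The 5th vertex is B.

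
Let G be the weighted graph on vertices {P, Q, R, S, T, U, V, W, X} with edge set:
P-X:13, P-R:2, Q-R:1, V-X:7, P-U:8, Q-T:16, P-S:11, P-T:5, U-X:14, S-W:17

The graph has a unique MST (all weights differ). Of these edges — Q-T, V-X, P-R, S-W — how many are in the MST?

Kruskal's algorithm — process edges by increasing weight (ties by edge label):
Q-R (1): add — endpoints in different components.
P-R (2): add — endpoints in different components.
P-T (5): add — endpoints in different components.
V-X (7): add — endpoints in different components.
P-U (8): add — endpoints in different components.
P-S (11): add — endpoints in different components.
P-X (13): add — endpoints in different components.
U-X (14): skip — X and U already connected.
Q-T (16): skip — T and Q already connected.
S-W (17): add — endpoints in different components.
MST edge set: {Q-R, P-R, P-T, V-X, P-U, P-S, P-X, S-W}.
Of the listed edges, {V-X, P-R, S-W} are in the MST → 3.

3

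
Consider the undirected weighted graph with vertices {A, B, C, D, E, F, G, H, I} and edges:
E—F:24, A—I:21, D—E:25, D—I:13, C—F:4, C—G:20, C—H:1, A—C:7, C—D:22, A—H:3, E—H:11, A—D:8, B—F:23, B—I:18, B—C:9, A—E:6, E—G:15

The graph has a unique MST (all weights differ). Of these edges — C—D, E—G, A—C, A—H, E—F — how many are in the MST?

2

Kruskal's algorithm — process edges by increasing weight (ties by edge label):
C—H (1): add — endpoints in different components.
A—H (3): add — endpoints in different components.
C—F (4): add — endpoints in different components.
A—E (6): add — endpoints in different components.
A—C (7): skip — A and C already connected.
A—D (8): add — endpoints in different components.
B—C (9): add — endpoints in different components.
E—H (11): skip — E and H already connected.
D—I (13): add — endpoints in different components.
E—G (15): add — endpoints in different components.
MST edge set: {C—H, A—H, C—F, A—E, A—D, B—C, D—I, E—G}.
Of the listed edges, {E—G, A—H} are in the MST → 2.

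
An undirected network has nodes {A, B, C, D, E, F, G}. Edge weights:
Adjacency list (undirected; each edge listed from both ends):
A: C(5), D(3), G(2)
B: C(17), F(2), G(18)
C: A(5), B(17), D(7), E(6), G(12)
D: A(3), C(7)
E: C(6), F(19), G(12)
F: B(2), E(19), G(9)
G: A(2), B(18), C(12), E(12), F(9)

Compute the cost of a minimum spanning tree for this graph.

27

Grow the tree from C using Prim:
Step 1: frontier [A—C 5, C—E 6, C—D 7, C—G 12, B—C 17] → take A—C (5); add A.
Step 2: frontier [A—G 2, A—D 3, C—E 6, C—D 7, C—G 12, B—C 17] → take A—G (2); add G.
Step 3: frontier [A—D 3, C—E 6, C—D 7, B—C 17, F—G 9, E—G 12, B—G 18] → take A—D (3); add D.
Step 4: frontier [C—E 6, B—C 17, F—G 9, E—G 12, B—G 18] → take C—E (6); add E.
Step 5: frontier [B—C 17, E—F 19, F—G 9, B—G 18] → take F—G (9); add F.
Step 6: frontier [B—C 17, B—F 2, B—G 18] → take B—F (2); add B.
MST edges: A—C, A—G, A—D, C—E, F—G, B—F; total weight 5+2+3+6+9+2 = 27.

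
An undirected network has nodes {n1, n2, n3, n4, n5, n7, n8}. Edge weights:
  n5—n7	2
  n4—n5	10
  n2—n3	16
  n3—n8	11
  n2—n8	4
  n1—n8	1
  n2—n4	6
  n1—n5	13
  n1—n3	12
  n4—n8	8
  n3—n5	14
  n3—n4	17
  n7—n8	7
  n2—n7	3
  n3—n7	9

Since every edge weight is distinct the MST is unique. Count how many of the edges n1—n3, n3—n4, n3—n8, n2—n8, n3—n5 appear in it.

Sort edges by weight, then run Kruskal:
n1—n8 (1): add. Components now {n1,n8} {n4} {n5} {n3} {n7} {n2}
n5—n7 (2): add. Components now {n1,n8} {n4} {n5,n7} {n3} {n2}
n2—n7 (3): add. Components now {n1,n8} {n4} {n2,n5,n7} {n3}
n2—n8 (4): add. Components now {n1,n2,n5,n7,n8} {n4} {n3}
n2—n4 (6): add. Components now {n1,n2,n4,n5,n7,n8} {n3}
n7—n8 (7): skip — n8 and n7 already connected.
n4—n8 (8): skip — n8 and n4 already connected.
n3—n7 (9): add. Components now {n1,n2,n3,n4,n5,n7,n8}
MST edge set: {n1—n8, n5—n7, n2—n7, n2—n8, n2—n4, n3—n7}.
Of the listed edges, {n2—n8} are in the MST → 1.

1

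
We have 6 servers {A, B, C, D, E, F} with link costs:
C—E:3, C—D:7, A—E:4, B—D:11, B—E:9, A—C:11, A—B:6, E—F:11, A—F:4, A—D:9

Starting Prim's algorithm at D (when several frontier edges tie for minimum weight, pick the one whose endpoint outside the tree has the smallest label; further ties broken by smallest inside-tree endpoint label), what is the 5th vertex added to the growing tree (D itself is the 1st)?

F

Prim, starting at D.
Step 1: frontier [C—D 7, A—D 9, B—D 11] → take C—D (7); add C.
Step 2: frontier [C—E 3, A—C 11, A—D 9, B—D 11] → take C—E (3); add E.
Step 3: frontier [A—C 11, A—D 9, B—D 11, A—E 4, B—E 9, E—F 11] → take A—E (4); add A.
Step 4: frontier [A—F 4, A—B 6, B—D 11, B—E 9, E—F 11] → take A—F (4); add F.
Step 5: frontier [A—B 6, B—D 11, B—E 9] → take A—B (6); add B.
Vertex order: D, C, E, A, F, B. The 5th vertex is F.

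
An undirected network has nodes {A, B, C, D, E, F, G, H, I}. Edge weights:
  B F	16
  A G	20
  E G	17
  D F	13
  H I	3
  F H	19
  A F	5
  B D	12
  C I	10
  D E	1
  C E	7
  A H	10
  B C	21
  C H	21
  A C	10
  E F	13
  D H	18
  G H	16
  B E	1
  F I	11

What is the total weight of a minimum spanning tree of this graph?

Kruskal: consider edges lightest-first.
B E (1): add — endpoints in different components.
D E (1): add — endpoints in different components.
H I (3): add — endpoints in different components.
A F (5): add — endpoints in different components.
C E (7): add — endpoints in different components.
A C (10): add — endpoints in different components.
A H (10): add — endpoints in different components.
C I (10): skip — C and I already connected.
F I (11): skip — F and I already connected.
B D (12): skip — B and D already connected.
D F (13): skip — D and F already connected.
E F (13): skip — E and F already connected.
B F (16): skip — B and F already connected.
G H (16): add — endpoints in different components.
MST edges: B E, D E, H I, A F, C E, A C, A H, G H; total weight 1+1+3+5+7+10+10+16 = 53.

53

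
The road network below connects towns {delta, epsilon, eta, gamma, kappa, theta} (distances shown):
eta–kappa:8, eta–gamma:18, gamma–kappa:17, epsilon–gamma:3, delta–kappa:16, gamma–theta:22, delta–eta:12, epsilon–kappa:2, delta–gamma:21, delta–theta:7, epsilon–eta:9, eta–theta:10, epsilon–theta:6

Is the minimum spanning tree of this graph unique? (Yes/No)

Kruskal: consider edges lightest-first.
epsilon–kappa (2): add — endpoints in different components.
epsilon–gamma (3): add — endpoints in different components.
epsilon–theta (6): add — endpoints in different components.
delta–theta (7): add — endpoints in different components.
eta–kappa (8): add — endpoints in different components.
Every non-tree edge has weight strictly greater than the heaviest edge on the tree path between its endpoints, so the MST is unique.

Yes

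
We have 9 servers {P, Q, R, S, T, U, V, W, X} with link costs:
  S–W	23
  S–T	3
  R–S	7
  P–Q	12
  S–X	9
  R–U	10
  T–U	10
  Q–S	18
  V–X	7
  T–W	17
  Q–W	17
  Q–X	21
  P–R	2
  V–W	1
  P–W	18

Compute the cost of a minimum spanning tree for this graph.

51

Kruskal's algorithm — process edges by increasing weight (ties by edge label):
V–W (1): add — endpoints in different components.
P–R (2): add — endpoints in different components.
S–T (3): add — endpoints in different components.
R–S (7): add — endpoints in different components.
V–X (7): add — endpoints in different components.
S–X (9): add — endpoints in different components.
R–U (10): add — endpoints in different components.
T–U (10): skip — U and T already connected.
P–Q (12): add — endpoints in different components.
MST edges: V–W, P–R, S–T, R–S, V–X, S–X, R–U, P–Q; total weight 1+2+3+7+7+9+10+12 = 51.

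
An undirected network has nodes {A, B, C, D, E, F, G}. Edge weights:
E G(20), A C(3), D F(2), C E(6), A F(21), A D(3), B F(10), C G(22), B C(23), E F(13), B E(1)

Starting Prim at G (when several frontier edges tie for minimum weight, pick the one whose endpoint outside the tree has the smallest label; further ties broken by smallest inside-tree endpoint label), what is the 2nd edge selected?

B-E

Prim, starting at G.
Step 1: frontier [E G 20, C G 22] → take E G (20); add E.
Step 2: frontier [B E 1, C E 6, E F 13, C G 22] → take B E (1); add B.
Step 3: frontier [B F 10, B C 23, C E 6, E F 13, C G 22] → take C E (6); add C.
Step 4: frontier [B F 10, A C 3, E F 13] → take A C (3); add A.
Step 5: frontier [A D 3, A F 21, B F 10, E F 13] → take A D (3); add D.
Step 6: frontier [A F 21, B F 10, D F 2, E F 13] → take D F (2); add F.
The 2nd edge added is B E.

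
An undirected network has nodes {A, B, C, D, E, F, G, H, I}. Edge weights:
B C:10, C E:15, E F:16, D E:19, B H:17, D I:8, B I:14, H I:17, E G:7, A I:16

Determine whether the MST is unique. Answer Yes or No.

No

Kruskal's algorithm — process edges by increasing weight (ties by edge label):
E G (7): add — endpoints in different components.
D I (8): add — endpoints in different components.
B C (10): add — endpoints in different components.
B I (14): add — endpoints in different components.
C E (15): add — endpoints in different components.
A I (16): add — endpoints in different components.
E F (16): add — endpoints in different components.
B H (17): add — endpoints in different components.
Non-tree edge H I has weight 17, equal to the heaviest edge on its tree cycle — swapping gives another MST of the same weight. Not unique.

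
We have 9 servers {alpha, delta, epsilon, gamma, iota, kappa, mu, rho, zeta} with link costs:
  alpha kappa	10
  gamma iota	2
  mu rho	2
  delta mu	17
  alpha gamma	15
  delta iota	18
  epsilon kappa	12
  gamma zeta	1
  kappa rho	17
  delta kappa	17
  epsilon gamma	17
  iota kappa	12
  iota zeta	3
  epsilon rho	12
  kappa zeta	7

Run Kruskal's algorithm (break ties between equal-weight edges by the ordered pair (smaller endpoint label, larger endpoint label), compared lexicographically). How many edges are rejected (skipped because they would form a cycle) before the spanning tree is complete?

3

Kruskal's algorithm — process edges by increasing weight (ties by edge label):
gamma zeta (1): add — endpoints in different components.
gamma iota (2): add — endpoints in different components.
mu rho (2): add — endpoints in different components.
iota zeta (3): skip — iota and zeta already connected.
kappa zeta (7): add — endpoints in different components.
alpha kappa (10): add — endpoints in different components.
epsilon kappa (12): add — endpoints in different components.
epsilon rho (12): add — endpoints in different components.
iota kappa (12): skip — iota and kappa already connected.
alpha gamma (15): skip — alpha and gamma already connected.
delta kappa (17): add — endpoints in different components.
Edges rejected before the tree was complete: 3.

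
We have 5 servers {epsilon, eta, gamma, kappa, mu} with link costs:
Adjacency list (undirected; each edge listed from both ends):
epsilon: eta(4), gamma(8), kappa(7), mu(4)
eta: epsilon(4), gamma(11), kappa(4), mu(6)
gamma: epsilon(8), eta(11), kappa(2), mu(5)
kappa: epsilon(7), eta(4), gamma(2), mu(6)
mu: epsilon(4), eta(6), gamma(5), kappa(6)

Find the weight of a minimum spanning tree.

14

Kruskal's algorithm — process edges by increasing weight (ties by edge label):
gamma-kappa (2): add — endpoints in different components.
epsilon-eta (4): add — endpoints in different components.
epsilon-mu (4): add — endpoints in different components.
eta-kappa (4): add — endpoints in different components.
MST edges: gamma-kappa, epsilon-eta, epsilon-mu, eta-kappa; total weight 2+4+4+4 = 14.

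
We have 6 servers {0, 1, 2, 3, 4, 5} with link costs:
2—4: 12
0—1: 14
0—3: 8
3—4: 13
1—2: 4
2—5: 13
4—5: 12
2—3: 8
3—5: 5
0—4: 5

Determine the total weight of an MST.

30

Kruskal: consider edges lightest-first.
1—2 (4): add — endpoints in different components.
0—4 (5): add — endpoints in different components.
3—5 (5): add — endpoints in different components.
0—3 (8): add — endpoints in different components.
2—3 (8): add — endpoints in different components.
MST edges: 1—2, 0—4, 3—5, 0—3, 2—3; total weight 4+5+5+8+8 = 30.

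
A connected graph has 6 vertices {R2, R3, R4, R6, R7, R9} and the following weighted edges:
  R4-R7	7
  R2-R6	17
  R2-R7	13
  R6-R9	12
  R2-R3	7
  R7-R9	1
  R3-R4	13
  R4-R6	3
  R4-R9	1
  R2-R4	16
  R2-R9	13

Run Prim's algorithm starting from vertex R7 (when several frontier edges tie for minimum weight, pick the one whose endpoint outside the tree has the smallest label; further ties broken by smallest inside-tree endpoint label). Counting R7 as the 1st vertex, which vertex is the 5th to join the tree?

Grow the tree from R7 using Prim:
Step 1: cheapest edge leaving the tree is R7-R9 (1); add R9.
Step 2: cheapest edge leaving the tree is R4-R9 (1); add R4.
Step 3: cheapest edge leaving the tree is R4-R6 (3); add R6.
Step 4: cheapest edge leaving the tree is R2-R7 (13); add R2.
Step 5: cheapest edge leaving the tree is R2-R3 (7); add R3.
Vertex order: R7, R9, R4, R6, R2, R3. The 5th vertex is R2.

R2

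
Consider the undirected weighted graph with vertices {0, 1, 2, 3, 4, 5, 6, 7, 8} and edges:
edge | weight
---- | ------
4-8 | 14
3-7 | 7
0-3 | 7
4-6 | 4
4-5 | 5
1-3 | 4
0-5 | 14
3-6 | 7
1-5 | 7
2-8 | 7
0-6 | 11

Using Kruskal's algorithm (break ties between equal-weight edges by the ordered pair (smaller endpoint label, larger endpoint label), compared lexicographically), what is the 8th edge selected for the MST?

Sort edges by weight, then run Kruskal:
1-3 (4): add — endpoints in different components.
4-6 (4): add — endpoints in different components.
4-5 (5): add — endpoints in different components.
0-3 (7): add — endpoints in different components.
1-5 (7): add — endpoints in different components.
2-8 (7): add — endpoints in different components.
3-6 (7): skip — 3 and 6 already connected.
3-7 (7): add — endpoints in different components.
0-6 (11): skip — 0 and 6 already connected.
0-5 (14): skip — 0 and 5 already connected.
4-8 (14): add — endpoints in different components.
The 8th edge added is 4-8.

4-8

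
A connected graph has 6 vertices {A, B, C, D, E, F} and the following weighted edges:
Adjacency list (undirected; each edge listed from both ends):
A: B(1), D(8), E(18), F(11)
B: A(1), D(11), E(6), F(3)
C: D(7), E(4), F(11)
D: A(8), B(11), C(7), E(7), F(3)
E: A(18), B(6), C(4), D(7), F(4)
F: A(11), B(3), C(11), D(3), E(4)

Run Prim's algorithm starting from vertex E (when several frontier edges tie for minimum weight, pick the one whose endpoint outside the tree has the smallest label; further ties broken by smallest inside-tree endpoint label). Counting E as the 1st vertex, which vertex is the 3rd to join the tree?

Grow the tree from E using Prim:
Step 1: cheapest edge leaving the tree is C–E (4); add C.
Step 2: cheapest edge leaving the tree is E–F (4); add F.
Step 3: cheapest edge leaving the tree is B–F (3); add B.
Step 4: cheapest edge leaving the tree is A–B (1); add A.
Step 5: cheapest edge leaving the tree is D–F (3); add D.
Vertex order: E, C, F, B, A, D. The 3rd vertex is F.

F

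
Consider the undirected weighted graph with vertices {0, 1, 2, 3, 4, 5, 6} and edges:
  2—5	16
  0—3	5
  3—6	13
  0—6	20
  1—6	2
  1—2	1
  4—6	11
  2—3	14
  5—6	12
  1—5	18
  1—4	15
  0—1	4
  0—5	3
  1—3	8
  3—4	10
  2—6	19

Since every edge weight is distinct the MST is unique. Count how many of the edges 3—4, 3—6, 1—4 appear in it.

1

Kruskal: consider edges lightest-first.
1—2 (1): add — endpoints in different components.
1—6 (2): add — endpoints in different components.
0—5 (3): add — endpoints in different components.
0—1 (4): add — endpoints in different components.
0—3 (5): add — endpoints in different components.
1—3 (8): skip — 1 and 3 already connected.
3—4 (10): add — endpoints in different components.
MST edge set: {1—2, 1—6, 0—5, 0—1, 0—3, 3—4}.
Of the listed edges, {3—4} are in the MST → 1.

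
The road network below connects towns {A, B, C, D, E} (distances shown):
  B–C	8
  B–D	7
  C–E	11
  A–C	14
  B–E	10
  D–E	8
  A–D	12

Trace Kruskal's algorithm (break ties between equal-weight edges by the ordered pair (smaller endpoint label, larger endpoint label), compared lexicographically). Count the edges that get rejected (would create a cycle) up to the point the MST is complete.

2

Kruskal: consider edges lightest-first.
B–D (7): add. Components now {A} {B,D} {C} {E}
B–C (8): add. Components now {A} {B,C,D} {E}
D–E (8): add. Components now {A} {B,C,D,E}
B–E (10): skip — B and E already connected.
C–E (11): skip — C and E already connected.
A–D (12): add. Components now {A,B,C,D,E}
Edges rejected before the tree was complete: 2.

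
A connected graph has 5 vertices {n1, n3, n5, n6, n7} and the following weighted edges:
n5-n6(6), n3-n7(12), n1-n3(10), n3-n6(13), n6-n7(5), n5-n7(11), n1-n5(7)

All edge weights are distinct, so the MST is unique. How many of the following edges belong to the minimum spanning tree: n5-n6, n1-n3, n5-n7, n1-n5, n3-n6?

3

Kruskal: consider edges lightest-first.
n6-n7 (5): add — endpoints in different components.
n5-n6 (6): add — endpoints in different components.
n1-n5 (7): add — endpoints in different components.
n1-n3 (10): add — endpoints in different components.
MST edge set: {n6-n7, n5-n6, n1-n5, n1-n3}.
Of the listed edges, {n5-n6, n1-n3, n1-n5} are in the MST → 3.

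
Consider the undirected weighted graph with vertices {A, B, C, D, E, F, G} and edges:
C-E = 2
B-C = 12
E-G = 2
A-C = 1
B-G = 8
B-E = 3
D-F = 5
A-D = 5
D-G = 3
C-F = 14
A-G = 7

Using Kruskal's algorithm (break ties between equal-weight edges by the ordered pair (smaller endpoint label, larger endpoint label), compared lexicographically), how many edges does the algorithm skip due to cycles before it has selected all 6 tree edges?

1

Kruskal: consider edges lightest-first.
A-C (1): add. Components now {A,C} {B} {D} {E} {F} {G}
C-E (2): add. Components now {A,C,E} {B} {D} {F} {G}
E-G (2): add. Components now {A,C,E,G} {B} {D} {F}
B-E (3): add. Components now {A,B,C,E,G} {D} {F}
D-G (3): add. Components now {A,B,C,D,E,G} {F}
A-D (5): skip — A and D already connected.
D-F (5): add. Components now {A,B,C,D,E,F,G}
Edges rejected before the tree was complete: 1.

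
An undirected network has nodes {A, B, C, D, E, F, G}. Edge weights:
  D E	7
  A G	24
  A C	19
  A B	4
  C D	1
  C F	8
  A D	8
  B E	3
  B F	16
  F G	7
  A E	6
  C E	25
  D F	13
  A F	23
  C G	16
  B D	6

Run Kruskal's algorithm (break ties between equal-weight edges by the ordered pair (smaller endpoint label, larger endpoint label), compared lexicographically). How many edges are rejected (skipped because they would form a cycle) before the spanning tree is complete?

3

Kruskal: consider edges lightest-first.
C D (1): add — endpoints in different components.
B E (3): add — endpoints in different components.
A B (4): add — endpoints in different components.
A E (6): skip — A and E already connected.
B D (6): add — endpoints in different components.
D E (7): skip — D and E already connected.
F G (7): add — endpoints in different components.
A D (8): skip — A and D already connected.
C F (8): add — endpoints in different components.
Edges rejected before the tree was complete: 3.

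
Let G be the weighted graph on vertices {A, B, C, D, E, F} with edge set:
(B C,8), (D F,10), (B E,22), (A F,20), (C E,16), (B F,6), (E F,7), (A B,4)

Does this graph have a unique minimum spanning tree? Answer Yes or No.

Yes

Sort edges by weight, then run Kruskal:
A B (4): add. Components now {A,B} {C} {D} {E} {F}
B F (6): add. Components now {A,B,F} {C} {D} {E}
E F (7): add. Components now {A,B,E,F} {C} {D}
B C (8): add. Components now {A,B,C,E,F} {D}
D F (10): add. Components now {A,B,C,D,E,F}
Every non-tree edge has weight strictly greater than the heaviest edge on the tree path between its endpoints, so the MST is unique.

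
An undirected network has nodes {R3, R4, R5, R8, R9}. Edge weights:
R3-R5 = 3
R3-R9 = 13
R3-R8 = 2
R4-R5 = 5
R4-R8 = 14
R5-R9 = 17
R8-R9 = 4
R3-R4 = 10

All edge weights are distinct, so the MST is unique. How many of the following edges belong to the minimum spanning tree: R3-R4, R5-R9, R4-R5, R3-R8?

Kruskal: consider edges lightest-first.
R3-R8 (2): add — endpoints in different components.
R3-R5 (3): add — endpoints in different components.
R8-R9 (4): add — endpoints in different components.
R4-R5 (5): add — endpoints in different components.
MST edge set: {R3-R8, R3-R5, R8-R9, R4-R5}.
Of the listed edges, {R4-R5, R3-R8} are in the MST → 2.

2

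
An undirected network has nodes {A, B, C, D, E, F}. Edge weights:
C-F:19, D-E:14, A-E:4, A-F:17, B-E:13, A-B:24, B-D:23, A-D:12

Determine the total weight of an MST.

65

Prim's algorithm from A:
Step 1: cheapest edge leaving the tree is A-E (4); add E.
Step 2: cheapest edge leaving the tree is A-D (12); add D.
Step 3: cheapest edge leaving the tree is B-E (13); add B.
Step 4: cheapest edge leaving the tree is A-F (17); add F.
Step 5: cheapest edge leaving the tree is C-F (19); add C.
MST edges: A-E, A-D, B-E, A-F, C-F; total weight 4+12+13+17+19 = 65.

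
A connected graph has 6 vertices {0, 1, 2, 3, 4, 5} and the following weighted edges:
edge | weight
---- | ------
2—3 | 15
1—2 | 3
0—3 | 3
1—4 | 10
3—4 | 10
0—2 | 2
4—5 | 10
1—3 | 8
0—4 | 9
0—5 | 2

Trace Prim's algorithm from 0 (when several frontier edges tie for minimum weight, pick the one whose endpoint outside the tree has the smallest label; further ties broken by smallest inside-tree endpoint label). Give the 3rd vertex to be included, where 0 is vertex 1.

5

Prim's algorithm from 0:
Step 1: frontier [0—2 2, 0—5 2, 0—3 3, 0—4 9] → take 0—2 (2); add 2.
Step 2: frontier [0—5 2, 0—3 3, 0—4 9, 1—2 3, 2—3 15] → take 0—5 (2); add 5.
Step 3: frontier [0—3 3, 0—4 9, 1—2 3, 2—3 15, 4—5 10] → take 1—2 (3); add 1.
Step 4: frontier [0—3 3, 0—4 9, 1—3 8, 1—4 10, 2—3 15, 4—5 10] → take 0—3 (3); add 3.
Step 5: frontier [0—4 9, 1—4 10, 3—4 10, 4—5 10] → take 0—4 (9); add 4.
Vertex order: 0, 2, 5, 1, 3, 4. The 3rd vertex is 5.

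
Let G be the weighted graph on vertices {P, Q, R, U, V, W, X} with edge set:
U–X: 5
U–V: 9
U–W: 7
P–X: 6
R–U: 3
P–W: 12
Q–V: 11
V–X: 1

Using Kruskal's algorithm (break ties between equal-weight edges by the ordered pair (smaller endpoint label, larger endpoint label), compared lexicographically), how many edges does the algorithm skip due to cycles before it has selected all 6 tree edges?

1

Sort edges by weight, then run Kruskal:
V–X (1): add. Components now {W} {V,X} {U} {Q} {P} {R}
R–U (3): add. Components now {W} {V,X} {R,U} {Q} {P}
U–X (5): add. Components now {W} {R,U,V,X} {Q} {P}
P–X (6): add. Components now {W} {P,R,U,V,X} {Q}
U–W (7): add. Components now {P,R,U,V,W,X} {Q}
U–V (9): skip — V and U already connected.
Q–V (11): add. Components now {P,Q,R,U,V,W,X}
Edges rejected before the tree was complete: 1.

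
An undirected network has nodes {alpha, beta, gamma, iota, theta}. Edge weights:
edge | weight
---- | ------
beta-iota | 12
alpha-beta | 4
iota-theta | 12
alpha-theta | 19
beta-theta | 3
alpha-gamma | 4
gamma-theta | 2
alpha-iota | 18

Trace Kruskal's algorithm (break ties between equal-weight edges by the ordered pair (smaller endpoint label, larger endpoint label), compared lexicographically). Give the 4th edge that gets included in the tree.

Kruskal's algorithm — process edges by increasing weight (ties by edge label):
gamma-theta (2): add — endpoints in different components.
beta-theta (3): add — endpoints in different components.
alpha-beta (4): add — endpoints in different components.
alpha-gamma (4): skip — alpha and gamma already connected.
beta-iota (12): add — endpoints in different components.
The 4th edge added is beta-iota.

beta-iota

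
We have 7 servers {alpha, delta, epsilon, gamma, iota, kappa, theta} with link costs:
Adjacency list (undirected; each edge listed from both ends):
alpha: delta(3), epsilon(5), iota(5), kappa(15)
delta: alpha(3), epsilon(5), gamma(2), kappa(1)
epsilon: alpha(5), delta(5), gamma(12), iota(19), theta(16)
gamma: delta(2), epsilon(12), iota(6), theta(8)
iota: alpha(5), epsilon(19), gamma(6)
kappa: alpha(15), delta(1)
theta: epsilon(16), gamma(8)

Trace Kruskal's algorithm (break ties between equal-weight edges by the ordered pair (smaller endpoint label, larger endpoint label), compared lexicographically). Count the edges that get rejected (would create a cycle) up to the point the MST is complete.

2

Kruskal: consider edges lightest-first.
delta-kappa (1): add — endpoints in different components.
delta-gamma (2): add — endpoints in different components.
alpha-delta (3): add — endpoints in different components.
alpha-epsilon (5): add — endpoints in different components.
alpha-iota (5): add — endpoints in different components.
delta-epsilon (5): skip — delta and epsilon already connected.
gamma-iota (6): skip — iota and gamma already connected.
gamma-theta (8): add — endpoints in different components.
Edges rejected before the tree was complete: 2.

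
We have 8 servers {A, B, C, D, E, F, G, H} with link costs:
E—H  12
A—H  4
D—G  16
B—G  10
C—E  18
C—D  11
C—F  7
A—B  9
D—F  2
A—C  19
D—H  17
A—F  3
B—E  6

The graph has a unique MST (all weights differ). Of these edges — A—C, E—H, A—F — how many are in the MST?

Kruskal's algorithm — process edges by increasing weight (ties by edge label):
D—F (2): add — endpoints in different components.
A—F (3): add — endpoints in different components.
A—H (4): add — endpoints in different components.
B—E (6): add — endpoints in different components.
C—F (7): add — endpoints in different components.
A—B (9): add — endpoints in different components.
B—G (10): add — endpoints in different components.
MST edge set: {D—F, A—F, A—H, B—E, C—F, A—B, B—G}.
Of the listed edges, {A—F} are in the MST → 1.

1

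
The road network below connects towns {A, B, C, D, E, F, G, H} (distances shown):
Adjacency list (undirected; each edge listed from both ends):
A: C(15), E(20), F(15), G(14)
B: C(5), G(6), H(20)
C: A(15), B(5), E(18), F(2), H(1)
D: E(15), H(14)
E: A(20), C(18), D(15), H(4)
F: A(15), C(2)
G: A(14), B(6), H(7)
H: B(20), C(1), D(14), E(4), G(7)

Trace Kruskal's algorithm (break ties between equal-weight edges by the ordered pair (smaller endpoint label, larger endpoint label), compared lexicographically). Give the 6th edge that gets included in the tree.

A-G

Kruskal's algorithm — process edges by increasing weight (ties by edge label):
C—H (1): add — endpoints in different components.
C—F (2): add — endpoints in different components.
E—H (4): add — endpoints in different components.
B—C (5): add — endpoints in different components.
B—G (6): add — endpoints in different components.
G—H (7): skip — G and H already connected.
A—G (14): add — endpoints in different components.
D—H (14): add — endpoints in different components.
The 6th edge added is A—G.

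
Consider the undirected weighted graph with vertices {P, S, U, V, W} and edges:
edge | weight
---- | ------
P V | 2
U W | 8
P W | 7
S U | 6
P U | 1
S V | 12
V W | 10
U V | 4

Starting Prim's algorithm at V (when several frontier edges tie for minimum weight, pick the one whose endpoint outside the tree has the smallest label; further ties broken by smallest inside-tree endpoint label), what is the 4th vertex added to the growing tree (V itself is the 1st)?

Prim's algorithm from V:
Step 1: frontier [P V 2, U V 4, V W 10, S V 12] → take P V (2); add P.
Step 2: frontier [P U 1, P W 7, U V 4, V W 10, S V 12] → take P U (1); add U.
Step 3: frontier [P W 7, S U 6, U W 8, V W 10, S V 12] → take S U (6); add S.
Step 4: frontier [P W 7, U W 8, V W 10] → take P W (7); add W.
Vertex order: V, P, U, S, W. The 4th vertex is S.

S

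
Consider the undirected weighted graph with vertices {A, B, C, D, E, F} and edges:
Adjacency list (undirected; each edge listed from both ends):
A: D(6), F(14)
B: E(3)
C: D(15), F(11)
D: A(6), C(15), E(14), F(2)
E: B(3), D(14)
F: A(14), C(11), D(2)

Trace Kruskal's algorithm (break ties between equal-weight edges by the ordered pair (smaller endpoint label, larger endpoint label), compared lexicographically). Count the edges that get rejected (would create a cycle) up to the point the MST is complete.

Sort edges by weight, then run Kruskal:
D–F (2): add. Components now {A} {B} {C} {D,F} {E}
B–E (3): add. Components now {A} {B,E} {C} {D,F}
A–D (6): add. Components now {A,D,F} {B,E} {C}
C–F (11): add. Components now {A,C,D,F} {B,E}
A–F (14): skip — A and F already connected.
D–E (14): add. Components now {A,B,C,D,E,F}
Edges rejected before the tree was complete: 1.

1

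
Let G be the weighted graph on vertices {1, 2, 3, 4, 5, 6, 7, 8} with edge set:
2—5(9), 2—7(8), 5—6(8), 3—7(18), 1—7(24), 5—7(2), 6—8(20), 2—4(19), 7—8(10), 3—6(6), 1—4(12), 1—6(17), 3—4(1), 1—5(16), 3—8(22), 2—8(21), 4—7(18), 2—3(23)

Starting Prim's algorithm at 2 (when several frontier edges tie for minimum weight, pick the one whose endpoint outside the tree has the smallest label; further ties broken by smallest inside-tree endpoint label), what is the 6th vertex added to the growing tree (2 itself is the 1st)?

Prim's algorithm from 2:
Step 1: cheapest edge leaving the tree is 2—7 (8); add 7.
Step 2: cheapest edge leaving the tree is 5—7 (2); add 5.
Step 3: cheapest edge leaving the tree is 5—6 (8); add 6.
Step 4: cheapest edge leaving the tree is 3—6 (6); add 3.
Step 5: cheapest edge leaving the tree is 3—4 (1); add 4.
Step 6: cheapest edge leaving the tree is 7—8 (10); add 8.
Step 7: cheapest edge leaving the tree is 1—4 (12); add 1.
Vertex order: 2, 7, 5, 6, 3, 4, 8, 1. The 6th vertex is 4.

4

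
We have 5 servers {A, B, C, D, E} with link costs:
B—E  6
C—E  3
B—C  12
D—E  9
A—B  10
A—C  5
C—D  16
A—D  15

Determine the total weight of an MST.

23

Kruskal's algorithm — process edges by increasing weight (ties by edge label):
C—E (3): add. Components now {A} {B} {C,E} {D}
A—C (5): add. Components now {A,C,E} {B} {D}
B—E (6): add. Components now {A,B,C,E} {D}
D—E (9): add. Components now {A,B,C,D,E}
MST edges: C—E, A—C, B—E, D—E; total weight 3+5+6+9 = 23.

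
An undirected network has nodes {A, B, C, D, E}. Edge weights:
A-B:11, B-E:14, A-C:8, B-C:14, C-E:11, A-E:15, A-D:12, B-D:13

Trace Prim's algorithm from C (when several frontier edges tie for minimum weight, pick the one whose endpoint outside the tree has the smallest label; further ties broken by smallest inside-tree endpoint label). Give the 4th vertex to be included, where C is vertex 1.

E

Grow the tree from C using Prim:
Step 1: cheapest edge leaving the tree is A-C (8); add A.
Step 2: cheapest edge leaving the tree is A-B (11); add B.
Step 3: cheapest edge leaving the tree is C-E (11); add E.
Step 4: cheapest edge leaving the tree is A-D (12); add D.
Vertex order: C, A, B, E, D. The 4th vertex is E.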